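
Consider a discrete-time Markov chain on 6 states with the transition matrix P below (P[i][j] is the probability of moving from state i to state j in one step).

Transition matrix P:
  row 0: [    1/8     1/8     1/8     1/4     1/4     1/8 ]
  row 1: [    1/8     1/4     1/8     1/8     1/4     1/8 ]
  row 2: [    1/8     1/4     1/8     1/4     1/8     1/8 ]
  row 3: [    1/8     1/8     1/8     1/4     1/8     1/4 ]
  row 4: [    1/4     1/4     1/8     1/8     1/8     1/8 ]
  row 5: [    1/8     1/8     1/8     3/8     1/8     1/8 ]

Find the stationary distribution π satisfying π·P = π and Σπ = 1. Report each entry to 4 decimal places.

π = [0.1458, 0.1845, 0.1250, 0.2253, 0.1663, 0.1532]

Balance equations π_j = Σ_i π_i·P[i][j]:
  π_0 = 1/8·π_0 + 1/8·π_1 + 1/8·π_2 + 1/8·π_3 + 1/4·π_4 + 1/8·π_5
  π_1 = 1/8·π_0 + 1/4·π_1 + 1/4·π_2 + 1/8·π_3 + 1/4·π_4 + 1/8·π_5
  π_2 = 1/8·π_0 + 1/8·π_1 + 1/8·π_2 + 1/8·π_3 + 1/8·π_4 + 1/8·π_5
  π_3 = 1/4·π_0 + 1/8·π_1 + 1/4·π_2 + 1/4·π_3 + 1/8·π_4 + 3/8·π_5
  π_4 = 1/4·π_0 + 1/4·π_1 + 1/8·π_2 + 1/8·π_3 + 1/8·π_4 + 1/8·π_5
  normalize: π_0 + π_1 + π_2 + π_3 + π_4 + π_5 = 1
Solving the linear system gives exactly π = [505/3464, 639/3464, 1/8, 878/3897, 72/433, 4775/31176].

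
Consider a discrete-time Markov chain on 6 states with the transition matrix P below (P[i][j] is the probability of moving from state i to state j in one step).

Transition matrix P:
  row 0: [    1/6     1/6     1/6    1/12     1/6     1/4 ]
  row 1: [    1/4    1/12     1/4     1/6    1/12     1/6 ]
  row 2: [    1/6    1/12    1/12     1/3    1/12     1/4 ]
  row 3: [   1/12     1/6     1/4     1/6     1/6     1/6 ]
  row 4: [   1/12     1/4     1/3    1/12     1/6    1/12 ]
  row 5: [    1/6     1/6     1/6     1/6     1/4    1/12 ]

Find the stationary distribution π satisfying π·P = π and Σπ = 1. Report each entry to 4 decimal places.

Balance equations π_j = Σ_i π_i·P[i][j]:
  π_0 = 1/6·π_0 + 1/4·π_1 + 1/6·π_2 + 1/12·π_3 + 1/12·π_4 + 1/6·π_5
  π_1 = 1/6·π_0 + 1/12·π_1 + 1/12·π_2 + 1/6·π_3 + 1/4·π_4 + 1/6·π_5
  π_2 = 1/6·π_0 + 1/4·π_1 + 1/12·π_2 + 1/4·π_3 + 1/3·π_4 + 1/6·π_5
  π_3 = 1/12·π_0 + 1/6·π_1 + 1/3·π_2 + 1/6·π_3 + 1/12·π_4 + 1/6·π_5
  π_4 = 1/6·π_0 + 1/12·π_1 + 1/12·π_2 + 1/6·π_3 + 1/6·π_4 + 1/4·π_5
  normalize: π_0 + π_1 + π_2 + π_3 + π_4 + π_5 = 1
Solving the linear system gives exactly π = [48551/319515, 3194/21301, 9227/45645, 55939/319515, 48389/319515, 54137/319515].

π = [0.1520, 0.1499, 0.2021, 0.1751, 0.1514, 0.1694]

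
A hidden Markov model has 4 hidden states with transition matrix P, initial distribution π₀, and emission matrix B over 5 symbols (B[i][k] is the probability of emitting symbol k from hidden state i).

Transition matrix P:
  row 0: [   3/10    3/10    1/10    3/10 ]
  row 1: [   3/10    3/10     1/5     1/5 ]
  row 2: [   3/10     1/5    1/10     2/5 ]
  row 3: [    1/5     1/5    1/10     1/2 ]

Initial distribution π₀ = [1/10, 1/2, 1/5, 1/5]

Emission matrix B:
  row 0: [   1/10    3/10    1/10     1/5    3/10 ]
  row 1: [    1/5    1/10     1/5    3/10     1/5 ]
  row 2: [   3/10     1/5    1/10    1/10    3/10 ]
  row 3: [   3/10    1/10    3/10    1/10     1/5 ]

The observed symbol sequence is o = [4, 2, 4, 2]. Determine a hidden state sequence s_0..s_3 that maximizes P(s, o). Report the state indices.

path = [2, 3, 3, 3]

t=0: δ = [3.000e-02, 1.000e-01, 6.000e-02, 4.000e-02]  (obs o_0=4)
t=1: δ = [3.000e-03, 6.000e-03, 2.000e-03, 7.200e-03]  ψ = [1, 1, 1, 2]  (obs o_1=2)
t=2: δ = [5.400e-04, 3.600e-04, 3.600e-04, 7.200e-04]  ψ = [1, 1, 1, 3]  (obs o_2=4)
t=3: δ = [1.620e-05, 3.240e-05, 7.200e-06, 1.080e-04]  ψ = [0, 0, 1, 3]  (obs o_3=2)
backtrack: best end state = 3; path = [2, 3, 3, 3]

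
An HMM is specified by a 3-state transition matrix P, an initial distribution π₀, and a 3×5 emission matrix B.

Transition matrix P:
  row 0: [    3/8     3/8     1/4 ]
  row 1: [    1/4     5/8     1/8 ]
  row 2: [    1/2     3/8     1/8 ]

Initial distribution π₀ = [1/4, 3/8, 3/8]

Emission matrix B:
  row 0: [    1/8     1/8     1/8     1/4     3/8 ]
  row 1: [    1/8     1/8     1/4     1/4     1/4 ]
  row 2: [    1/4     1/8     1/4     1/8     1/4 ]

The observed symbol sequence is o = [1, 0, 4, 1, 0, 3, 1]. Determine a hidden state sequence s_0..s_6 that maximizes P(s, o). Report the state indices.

t=0: δ = [3.125e-02, 4.688e-02, 4.688e-02]  (obs o_0=1)
t=1: δ = [2.930e-03, 3.662e-03, 1.953e-03]  ψ = [2, 1, 0]  (obs o_1=0)
t=2: δ = [4.120e-04, 5.722e-04, 1.831e-04]  ψ = [0, 1, 0]  (obs o_2=4)
t=3: δ = [1.931e-05, 4.470e-05, 1.287e-05]  ψ = [0, 1, 0]  (obs o_3=1)
t=4: δ = [1.397e-06, 3.492e-06, 1.397e-06]  ψ = [1, 1, 1]  (obs o_4=0)
t=5: δ = [2.183e-07, 5.457e-07, 5.457e-08]  ψ = [1, 1, 1]  (obs o_5=3)
t=6: δ = [1.705e-08, 4.263e-08, 8.527e-09]  ψ = [1, 1, 1]  (obs o_6=1)
backtrack: best end state = 1; path = [1, 1, 1, 1, 1, 1, 1]

path = [1, 1, 1, 1, 1, 1, 1]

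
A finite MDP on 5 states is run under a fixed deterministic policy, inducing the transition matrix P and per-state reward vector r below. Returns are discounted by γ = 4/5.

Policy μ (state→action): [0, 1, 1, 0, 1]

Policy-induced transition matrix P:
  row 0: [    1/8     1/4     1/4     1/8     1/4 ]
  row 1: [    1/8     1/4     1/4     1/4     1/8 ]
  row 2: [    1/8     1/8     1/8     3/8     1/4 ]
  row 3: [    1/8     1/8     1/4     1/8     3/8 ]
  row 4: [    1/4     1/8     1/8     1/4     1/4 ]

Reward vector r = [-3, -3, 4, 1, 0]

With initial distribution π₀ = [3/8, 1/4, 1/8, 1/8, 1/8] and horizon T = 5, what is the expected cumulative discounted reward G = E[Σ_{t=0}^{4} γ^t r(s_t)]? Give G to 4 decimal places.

G = -1.1527

t=0: π = [0.3750, 0.2500, 0.1250, 0.1250, 0.1250], E[r] = -1.2500, γ^t·E[r] = -1.250000, running G = -1.250000
t=1: π = [0.1406, 0.2031, 0.2188, 0.2031, 0.2344], E[r] = 0.0469, γ^t·E[r] = 0.037500, running G = -1.212500
t=2: π = [0.1543, 0.1680, 0.1934, 0.2344, 0.2500], E[r] = 0.0410, γ^t·E[r] = 0.026250, running G = -1.186250
t=3: π = [0.1563, 0.1653, 0.1946, 0.2256, 0.2583], E[r] = 0.0393, γ^t·E[r] = 0.020125, running G = -1.166125
t=4: π = [0.1573, 0.1652, 0.1934, 0.2266, 0.2575], E[r] = 0.0327, γ^t·E[r] = 0.013400, running G = -1.152725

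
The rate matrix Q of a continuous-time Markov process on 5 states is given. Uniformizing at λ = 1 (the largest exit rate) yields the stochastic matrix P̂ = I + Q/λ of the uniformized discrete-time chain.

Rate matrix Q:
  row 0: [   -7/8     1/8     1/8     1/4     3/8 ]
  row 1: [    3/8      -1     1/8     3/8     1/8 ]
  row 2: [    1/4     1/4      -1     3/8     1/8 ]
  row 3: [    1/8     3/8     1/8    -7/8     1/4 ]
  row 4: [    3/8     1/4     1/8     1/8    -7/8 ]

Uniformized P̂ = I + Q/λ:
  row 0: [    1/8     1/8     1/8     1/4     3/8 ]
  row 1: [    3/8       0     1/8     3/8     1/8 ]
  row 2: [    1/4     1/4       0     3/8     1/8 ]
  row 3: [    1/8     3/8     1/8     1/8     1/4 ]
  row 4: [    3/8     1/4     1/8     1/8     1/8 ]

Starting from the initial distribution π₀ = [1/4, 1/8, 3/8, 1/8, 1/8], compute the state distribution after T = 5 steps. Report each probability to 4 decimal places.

π = [0.2426, 0.1991, 0.1111, 0.2328, 0.2144]

t=0: π = [0.2500, 0.1250, 0.3750, 0.1250, 0.1250]
t=1: π = [0.2344, 0.2031, 0.0781, 0.2813, 0.2031]
t=2: π = [0.2363, 0.2051, 0.1152, 0.2246, 0.2188]
t=3: π = [0.2454, 0.1973, 0.1106, 0.2346, 0.2122]
t=4: π = [0.2412, 0.1993, 0.1112, 0.2326, 0.2157]
t=5: π = [0.2426, 0.1991, 0.1111, 0.2328, 0.2144]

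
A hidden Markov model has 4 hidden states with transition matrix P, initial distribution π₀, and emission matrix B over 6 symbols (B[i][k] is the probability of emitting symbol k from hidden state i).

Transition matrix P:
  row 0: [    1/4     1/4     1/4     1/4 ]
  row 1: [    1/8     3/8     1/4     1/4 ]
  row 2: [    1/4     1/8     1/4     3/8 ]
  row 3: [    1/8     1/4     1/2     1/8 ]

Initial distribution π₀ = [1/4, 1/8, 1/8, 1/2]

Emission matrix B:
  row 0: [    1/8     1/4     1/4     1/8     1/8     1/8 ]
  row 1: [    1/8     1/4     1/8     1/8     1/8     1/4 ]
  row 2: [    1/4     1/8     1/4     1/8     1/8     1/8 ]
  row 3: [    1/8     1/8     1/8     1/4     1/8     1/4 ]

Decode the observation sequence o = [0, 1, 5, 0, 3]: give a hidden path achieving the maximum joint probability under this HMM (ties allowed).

t=0: δ = [3.125e-02, 1.562e-02, 3.125e-02, 6.250e-02]  (obs o_0=0)
t=1: δ = [1.953e-03, 3.906e-03, 3.906e-03, 1.465e-03]  ψ = [0, 3, 3, 2]  (obs o_1=1)
t=2: δ = [1.221e-04, 3.662e-04, 1.221e-04, 3.662e-04]  ψ = [2, 1, 1, 2]  (obs o_2=5)
t=3: δ = [5.722e-06, 1.717e-05, 4.578e-05, 1.144e-05]  ψ = [1, 1, 3, 1]  (obs o_3=0)
t=4: δ = [1.431e-06, 8.047e-07, 1.431e-06, 4.292e-06]  ψ = [2, 1, 2, 2]  (obs o_4=3)
backtrack: best end state = 3; path = [3, 2, 3, 2, 3]

path = [3, 2, 3, 2, 3]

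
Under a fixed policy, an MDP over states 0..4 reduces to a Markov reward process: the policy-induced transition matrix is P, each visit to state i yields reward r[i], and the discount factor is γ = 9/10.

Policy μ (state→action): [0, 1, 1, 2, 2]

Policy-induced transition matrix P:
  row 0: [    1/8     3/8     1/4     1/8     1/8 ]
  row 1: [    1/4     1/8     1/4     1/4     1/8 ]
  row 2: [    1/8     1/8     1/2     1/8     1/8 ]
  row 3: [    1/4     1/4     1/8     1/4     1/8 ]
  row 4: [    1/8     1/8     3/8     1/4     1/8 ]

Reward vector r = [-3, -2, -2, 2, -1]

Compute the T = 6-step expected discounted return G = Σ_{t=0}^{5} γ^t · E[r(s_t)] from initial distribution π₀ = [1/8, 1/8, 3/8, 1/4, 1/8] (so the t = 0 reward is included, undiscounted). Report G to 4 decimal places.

t=0: π = [0.1250, 0.1250, 0.3750, 0.2500, 0.1250], E[r] = -1.0000, γ^t·E[r] = -1.000000, running G = -1.000000
t=1: π = [0.1719, 0.1875, 0.3281, 0.1875, 0.1250], E[r] = -1.2969, γ^t·E[r] = -1.167188, running G = -2.167188
t=2: π = [0.1719, 0.1914, 0.3242, 0.1875, 0.1250], E[r] = -1.2969, γ^t·E[r] = -1.050469, running G = -3.217656
t=3: π = [0.1724, 0.1914, 0.3232, 0.1880, 0.1250], E[r] = -1.2954, γ^t·E[r] = -0.944354, running G = -4.162010
t=4: π = [0.1724, 0.1916, 0.3229, 0.1880, 0.1250], E[r] = -1.2952, γ^t·E[r] = -0.849798, running G = -5.011809
t=5: π = [0.1725, 0.1916, 0.3229, 0.1881, 0.1250], E[r] = -1.2951, γ^t·E[r] = -0.764765, running G = -5.776573

G = -5.7766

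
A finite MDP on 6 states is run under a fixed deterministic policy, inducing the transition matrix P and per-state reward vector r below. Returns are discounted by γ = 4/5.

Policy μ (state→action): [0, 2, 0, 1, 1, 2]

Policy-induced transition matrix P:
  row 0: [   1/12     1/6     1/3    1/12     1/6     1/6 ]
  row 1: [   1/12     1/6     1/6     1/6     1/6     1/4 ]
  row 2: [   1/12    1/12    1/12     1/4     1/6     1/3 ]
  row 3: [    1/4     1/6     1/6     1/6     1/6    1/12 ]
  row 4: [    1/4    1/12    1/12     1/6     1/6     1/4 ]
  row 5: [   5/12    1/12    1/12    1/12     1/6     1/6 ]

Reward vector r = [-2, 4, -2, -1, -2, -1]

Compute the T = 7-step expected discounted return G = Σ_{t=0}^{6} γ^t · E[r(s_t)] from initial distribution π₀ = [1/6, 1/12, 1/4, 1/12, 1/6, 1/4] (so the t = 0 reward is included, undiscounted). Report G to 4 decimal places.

G = -3.9029

t=0: π = [0.1667, 0.0833, 0.2500, 0.0833, 0.1667, 0.2500], E[r] = -1.1667, γ^t·E[r] = -1.166667, running G = -1.166667
t=1: π = [0.2083, 0.1111, 0.1389, 0.1528, 0.1667, 0.2222], E[r] = -0.9583, γ^t·E[r] = -0.766667, running G = -1.933333
t=2: π = [0.2106, 0.1227, 0.1574, 0.1424, 0.1667, 0.2002], E[r] = -0.9213, γ^t·E[r] = -0.589630, running G = -2.522963
t=3: π = [0.2016, 0.1230, 0.1581, 0.1455, 0.1667, 0.2052], E[r] = -0.9115, γ^t·E[r] = -0.466667, running G = -2.989630
t=4: π = [0.2038, 0.1225, 0.1561, 0.1459, 0.1667, 0.2050], E[r] = -0.9140, γ^t·E[r] = -0.374367, running G = -3.363997
t=5: π = [0.2038, 0.1227, 0.1566, 0.1456, 0.1667, 0.2046], E[r] = -0.9137, γ^t·E[r] = -0.299390, running G = -3.663387
t=6: π = [0.2036, 0.1227, 0.1566, 0.1457, 0.1667, 0.2048], E[r] = -0.9135, γ^t·E[r] = -0.239475, running G = -3.902862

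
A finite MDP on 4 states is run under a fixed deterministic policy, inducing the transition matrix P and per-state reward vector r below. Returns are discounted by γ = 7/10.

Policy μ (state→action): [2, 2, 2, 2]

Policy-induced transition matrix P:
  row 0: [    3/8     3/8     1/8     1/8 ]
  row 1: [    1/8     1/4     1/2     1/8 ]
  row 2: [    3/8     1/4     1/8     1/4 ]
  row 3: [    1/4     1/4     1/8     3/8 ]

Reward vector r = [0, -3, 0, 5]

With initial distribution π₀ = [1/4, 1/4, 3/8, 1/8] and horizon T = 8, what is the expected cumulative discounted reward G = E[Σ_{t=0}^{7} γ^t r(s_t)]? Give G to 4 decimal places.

t=0: π = [0.2500, 0.2500, 0.3750, 0.1250], E[r] = -0.1250, γ^t·E[r] = -0.125000, running G = -0.125000
t=1: π = [0.2969, 0.2813, 0.2188, 0.2031], E[r] = 0.1719, γ^t·E[r] = 0.120313, running G = -0.004688
t=2: π = [0.2793, 0.2871, 0.2305, 0.2031], E[r] = 0.1543, γ^t·E[r] = 0.075605, running G = 0.070918
t=3: π = [0.2778, 0.2849, 0.2327, 0.2046], E[r] = 0.1682, γ^t·E[r] = 0.057697, running G = 0.128615
t=4: π = [0.2782, 0.2847, 0.2318, 0.2052], E[r] = 0.1720, γ^t·E[r] = 0.041289, running G = 0.169904
t=5: π = [0.2782, 0.2848, 0.2318, 0.2053], E[r] = 0.1721, γ^t·E[r] = 0.028927, running G = 0.198832
t=6: π = [0.2781, 0.2848, 0.2318, 0.2053], E[r] = 0.1722, γ^t·E[r] = 0.020254, running G = 0.219086
t=7: π = [0.2781, 0.2848, 0.2318, 0.2053], E[r] = 0.1722, γ^t·E[r] = 0.014180, running G = 0.233266

G = 0.2333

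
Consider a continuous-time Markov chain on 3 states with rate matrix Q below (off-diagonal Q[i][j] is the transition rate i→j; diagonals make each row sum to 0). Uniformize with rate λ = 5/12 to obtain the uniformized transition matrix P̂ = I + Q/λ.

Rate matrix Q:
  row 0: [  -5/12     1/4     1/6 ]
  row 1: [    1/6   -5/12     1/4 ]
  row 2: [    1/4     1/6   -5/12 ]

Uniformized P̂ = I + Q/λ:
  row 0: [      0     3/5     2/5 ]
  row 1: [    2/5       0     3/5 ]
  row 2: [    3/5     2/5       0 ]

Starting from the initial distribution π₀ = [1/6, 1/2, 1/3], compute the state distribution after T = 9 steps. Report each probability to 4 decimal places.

π = [0.3328, 0.3338, 0.3334]

t=0: π = [0.1667, 0.5000, 0.3333]
t=1: π = [0.4000, 0.2333, 0.3667]
t=2: π = [0.3133, 0.3867, 0.3000]
t=3: π = [0.3347, 0.3080, 0.3573]
t=4: π = [0.3376, 0.3437, 0.3187]
t=5: π = [0.3287, 0.3300, 0.3413]
t=6: π = [0.3368, 0.3337, 0.3295]
t=7: π = [0.3312, 0.3339, 0.3349]
t=8: π = [0.3345, 0.3327, 0.3328]
t=9: π = [0.3328, 0.3338, 0.3334]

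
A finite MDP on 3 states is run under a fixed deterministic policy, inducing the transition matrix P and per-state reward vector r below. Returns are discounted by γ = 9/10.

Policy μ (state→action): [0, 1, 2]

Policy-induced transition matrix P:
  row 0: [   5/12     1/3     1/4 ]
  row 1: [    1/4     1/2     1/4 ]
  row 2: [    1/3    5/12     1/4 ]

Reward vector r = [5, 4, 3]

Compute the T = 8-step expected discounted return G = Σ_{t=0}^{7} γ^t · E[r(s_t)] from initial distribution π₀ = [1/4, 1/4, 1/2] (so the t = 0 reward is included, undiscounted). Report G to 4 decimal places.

t=0: π = [0.2500, 0.2500, 0.5000], E[r] = 3.7500, γ^t·E[r] = 3.750000, running G = 3.750000
t=1: π = [0.3333, 0.4167, 0.2500], E[r] = 4.0833, γ^t·E[r] = 3.675000, running G = 7.425000
t=2: π = [0.3264, 0.4236, 0.2500], E[r] = 4.0764, γ^t·E[r] = 3.301875, running G = 10.726875
t=3: π = [0.3252, 0.4248, 0.2500], E[r] = 4.0752, γ^t·E[r] = 2.970844, running G = 13.697719
t=4: π = [0.3250, 0.4250, 0.2500], E[r] = 4.0750, γ^t·E[r] = 2.673633, running G = 16.371352
t=5: π = [0.3250, 0.4250, 0.2500], E[r] = 4.0750, γ^t·E[r] = 2.406251, running G = 18.777602
t=6: π = [0.3250, 0.4250, 0.2500], E[r] = 4.0750, γ^t·E[r] = 2.165623, running G = 20.943225
t=7: π = [0.3250, 0.4250, 0.2500], E[r] = 4.0750, γ^t·E[r] = 1.949060, running G = 22.892285

G = 22.8923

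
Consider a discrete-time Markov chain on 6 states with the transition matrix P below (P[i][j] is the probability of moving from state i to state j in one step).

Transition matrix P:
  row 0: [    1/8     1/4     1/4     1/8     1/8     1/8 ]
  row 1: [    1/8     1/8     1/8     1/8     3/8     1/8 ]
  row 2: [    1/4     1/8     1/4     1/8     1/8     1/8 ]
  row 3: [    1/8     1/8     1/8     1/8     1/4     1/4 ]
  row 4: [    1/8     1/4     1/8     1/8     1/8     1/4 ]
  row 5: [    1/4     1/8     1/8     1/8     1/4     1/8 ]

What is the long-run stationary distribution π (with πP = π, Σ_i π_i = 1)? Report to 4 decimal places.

Balance equations π_j = Σ_i π_i·P[i][j]:
  π_0 = 1/8·π_0 + 1/8·π_1 + 1/4·π_2 + 1/8·π_3 + 1/8·π_4 + 1/4·π_5
  π_1 = 1/4·π_0 + 1/8·π_1 + 1/8·π_2 + 1/8·π_3 + 1/4·π_4 + 1/8·π_5
  π_2 = 1/4·π_0 + 1/8·π_1 + 1/4·π_2 + 1/8·π_3 + 1/8·π_4 + 1/8·π_5
  π_3 = 1/8·π_0 + 1/8·π_1 + 1/8·π_2 + 1/8·π_3 + 1/8·π_4 + 1/8·π_5
  π_4 = 1/8·π_0 + 3/8·π_1 + 1/8·π_2 + 1/4·π_3 + 1/8·π_4 + 1/4·π_5
  normalize: π_0 + π_1 + π_2 + π_3 + π_4 + π_5 = 1
Solving the linear system gives exactly π = [5959/35768, 6129/35768, 5961/35768, 1/8, 7305/35768, 5943/35768].

π = [0.1666, 0.1714, 0.1667, 0.1250, 0.2042, 0.1662]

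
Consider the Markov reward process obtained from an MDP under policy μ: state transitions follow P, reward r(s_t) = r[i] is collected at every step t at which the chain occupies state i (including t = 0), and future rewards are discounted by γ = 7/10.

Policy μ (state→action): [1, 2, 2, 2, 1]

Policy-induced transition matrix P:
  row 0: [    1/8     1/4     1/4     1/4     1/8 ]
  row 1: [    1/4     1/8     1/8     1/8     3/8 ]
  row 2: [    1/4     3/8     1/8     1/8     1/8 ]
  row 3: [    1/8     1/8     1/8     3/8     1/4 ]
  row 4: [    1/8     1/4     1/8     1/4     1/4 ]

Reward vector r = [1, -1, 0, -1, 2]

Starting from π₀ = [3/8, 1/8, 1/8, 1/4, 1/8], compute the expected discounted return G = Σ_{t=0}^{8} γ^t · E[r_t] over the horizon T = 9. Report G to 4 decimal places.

G = 0.6128

t=0: π = [0.3750, 0.1250, 0.1250, 0.2500, 0.1250], E[r] = 0.2500, γ^t·E[r] = 0.250000, running G = 0.250000
t=1: π = [0.1563, 0.2188, 0.1719, 0.2500, 0.2031], E[r] = 0.0938, γ^t·E[r] = 0.065625, running G = 0.315625
t=2: π = [0.1738, 0.2129, 0.1445, 0.2324, 0.2363], E[r] = 0.2012, γ^t·E[r] = 0.098574, running G = 0.414199
t=3: π = [0.1697, 0.2124, 0.1467, 0.2344, 0.2368], E[r] = 0.1965, γ^t·E[r] = 0.067411, running G = 0.481610
t=4: π = [0.1699, 0.2125, 0.1462, 0.2344, 0.2370], E[r] = 0.1970, γ^t·E[r] = 0.047298, running G = 0.528908
t=5: π = [0.1698, 0.2124, 0.1462, 0.2345, 0.2370], E[r] = 0.1971, γ^t·E[r] = 0.033120, running G = 0.562027
t=6: π = [0.1698, 0.2124, 0.1462, 0.2345, 0.2370], E[r] = 0.1970, γ^t·E[r] = 0.023179, running G = 0.585207
t=7: π = [0.1698, 0.2124, 0.1462, 0.2345, 0.2370], E[r] = 0.1970, γ^t·E[r] = 0.016226, running G = 0.601433
t=8: π = [0.1698, 0.2124, 0.1462, 0.2345, 0.2370], E[r] = 0.1970, γ^t·E[r] = 0.011358, running G = 0.612791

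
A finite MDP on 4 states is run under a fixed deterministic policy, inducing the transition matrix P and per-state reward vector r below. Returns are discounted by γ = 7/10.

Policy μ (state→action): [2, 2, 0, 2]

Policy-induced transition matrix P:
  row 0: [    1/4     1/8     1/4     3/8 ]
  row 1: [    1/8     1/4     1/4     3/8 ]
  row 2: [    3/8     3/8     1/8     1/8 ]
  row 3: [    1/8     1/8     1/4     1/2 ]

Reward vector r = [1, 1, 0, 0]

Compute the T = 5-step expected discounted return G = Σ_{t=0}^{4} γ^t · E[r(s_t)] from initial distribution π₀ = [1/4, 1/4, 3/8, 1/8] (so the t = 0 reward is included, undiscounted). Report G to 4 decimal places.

G = 1.2940

t=0: π = [0.2500, 0.2500, 0.3750, 0.1250], E[r] = 0.5000, γ^t·E[r] = 0.500000, running G = 0.500000
t=1: π = [0.2500, 0.2500, 0.2031, 0.2969], E[r] = 0.5000, γ^t·E[r] = 0.350000, running G = 0.850000
t=2: π = [0.2070, 0.2070, 0.2246, 0.3613], E[r] = 0.4141, γ^t·E[r] = 0.202891, running G = 1.052891
t=3: π = [0.2070, 0.2070, 0.2219, 0.3640], E[r] = 0.4141, γ^t·E[r] = 0.142023, running G = 1.194914
t=4: π = [0.2064, 0.2064, 0.2223, 0.3650], E[r] = 0.4127, γ^t·E[r] = 0.099094, running G = 1.294008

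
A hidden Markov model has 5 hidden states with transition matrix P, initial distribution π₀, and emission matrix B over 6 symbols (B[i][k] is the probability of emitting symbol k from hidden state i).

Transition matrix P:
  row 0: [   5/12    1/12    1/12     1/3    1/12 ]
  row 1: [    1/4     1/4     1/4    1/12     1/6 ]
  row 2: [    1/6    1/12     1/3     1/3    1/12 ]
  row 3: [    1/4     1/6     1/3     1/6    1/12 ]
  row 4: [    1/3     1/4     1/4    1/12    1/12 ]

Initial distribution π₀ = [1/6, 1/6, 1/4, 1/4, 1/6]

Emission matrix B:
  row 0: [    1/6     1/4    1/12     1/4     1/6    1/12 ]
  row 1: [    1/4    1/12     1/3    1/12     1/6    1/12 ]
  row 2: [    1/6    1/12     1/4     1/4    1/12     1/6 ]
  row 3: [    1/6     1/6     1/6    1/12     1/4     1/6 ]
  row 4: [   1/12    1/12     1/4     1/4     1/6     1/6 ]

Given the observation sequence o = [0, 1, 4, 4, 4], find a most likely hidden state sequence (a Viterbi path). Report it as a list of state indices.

path = [0, 0, 0, 0, 3]

t=0: δ = [2.778e-02, 4.167e-02, 4.167e-02, 4.167e-02, 1.389e-02]  (obs o_0=0)
t=1: δ = [2.894e-03, 8.681e-04, 1.157e-03, 2.315e-03, 5.787e-04]  ψ = [0, 1, 2, 2, 1]  (obs o_1=1)
t=2: δ = [2.009e-04, 6.430e-05, 6.430e-05, 2.411e-04, 4.019e-05]  ψ = [0, 3, 3, 0, 0]  (obs o_2=4)
t=3: δ = [1.395e-05, 6.698e-06, 6.698e-06, 1.674e-05, 3.349e-06]  ψ = [0, 3, 3, 0, 3]  (obs o_3=4)
t=4: δ = [9.690e-07, 4.651e-07, 4.651e-07, 1.163e-06, 2.326e-07]  ψ = [0, 3, 3, 0, 3]  (obs o_4=4)
backtrack: best end state = 3; path = [0, 0, 0, 0, 3]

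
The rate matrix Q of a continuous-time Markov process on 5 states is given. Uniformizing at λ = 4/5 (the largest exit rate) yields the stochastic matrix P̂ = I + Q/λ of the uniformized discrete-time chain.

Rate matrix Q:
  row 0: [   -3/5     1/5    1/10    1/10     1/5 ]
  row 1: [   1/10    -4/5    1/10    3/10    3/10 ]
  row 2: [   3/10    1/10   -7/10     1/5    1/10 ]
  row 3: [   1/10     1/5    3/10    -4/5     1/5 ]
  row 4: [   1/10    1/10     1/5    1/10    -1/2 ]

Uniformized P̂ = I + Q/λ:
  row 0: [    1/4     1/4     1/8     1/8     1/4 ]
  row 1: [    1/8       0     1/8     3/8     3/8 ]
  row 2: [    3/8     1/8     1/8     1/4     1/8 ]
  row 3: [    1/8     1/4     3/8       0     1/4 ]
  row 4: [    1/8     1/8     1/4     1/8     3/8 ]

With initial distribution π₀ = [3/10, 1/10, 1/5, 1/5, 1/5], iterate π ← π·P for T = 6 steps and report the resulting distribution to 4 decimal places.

π = [0.2005, 0.1519, 0.2016, 0.1674, 0.2786]

t=0: π = [0.3000, 0.1000, 0.2000, 0.2000, 0.2000]
t=1: π = [0.2125, 0.1750, 0.2000, 0.1500, 0.2625]
t=2: π = [0.2016, 0.1484, 0.1953, 0.1750, 0.2797]
t=3: π = [0.1990, 0.1535, 0.2037, 0.1646, 0.2791]
t=4: π = [0.2008, 0.1513, 0.2010, 0.1683, 0.2786]
t=5: π = [0.2004, 0.1522, 0.2019, 0.1669, 0.2786]
t=6: π = [0.2005, 0.1519, 0.2016, 0.1674, 0.2786]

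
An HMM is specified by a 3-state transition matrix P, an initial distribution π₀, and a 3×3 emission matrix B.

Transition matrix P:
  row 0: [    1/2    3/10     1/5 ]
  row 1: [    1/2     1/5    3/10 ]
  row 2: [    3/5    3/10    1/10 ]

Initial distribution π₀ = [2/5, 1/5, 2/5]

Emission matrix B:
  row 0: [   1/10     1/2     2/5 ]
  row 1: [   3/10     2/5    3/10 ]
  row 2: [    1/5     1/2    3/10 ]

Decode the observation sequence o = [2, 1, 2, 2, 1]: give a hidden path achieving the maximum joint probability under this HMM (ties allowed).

t=0: δ = [1.600e-01, 6.000e-02, 1.200e-01]  (obs o_0=2)
t=1: δ = [4.000e-02, 1.920e-02, 1.600e-02]  ψ = [0, 0, 0]  (obs o_1=1)
t=2: δ = [8.000e-03, 3.600e-03, 2.400e-03]  ψ = [0, 0, 0]  (obs o_2=2)
t=3: δ = [1.600e-03, 7.200e-04, 4.800e-04]  ψ = [0, 0, 0]  (obs o_3=2)
t=4: δ = [4.000e-04, 1.920e-04, 1.600e-04]  ψ = [0, 0, 0]  (obs o_4=1)
backtrack: best end state = 0; path = [0, 0, 0, 0, 0]

path = [0, 0, 0, 0, 0]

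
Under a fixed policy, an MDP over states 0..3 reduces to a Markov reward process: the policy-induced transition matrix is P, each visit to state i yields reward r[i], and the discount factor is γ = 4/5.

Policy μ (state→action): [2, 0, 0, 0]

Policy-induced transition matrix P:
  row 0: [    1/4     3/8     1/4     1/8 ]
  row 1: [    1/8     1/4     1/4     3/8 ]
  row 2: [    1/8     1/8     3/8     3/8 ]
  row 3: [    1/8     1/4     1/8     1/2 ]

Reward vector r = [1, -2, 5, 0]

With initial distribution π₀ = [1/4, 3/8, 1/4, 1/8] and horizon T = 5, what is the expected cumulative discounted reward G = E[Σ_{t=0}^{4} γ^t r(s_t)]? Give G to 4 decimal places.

t=0: π = [0.2500, 0.3750, 0.2500, 0.1250], E[r] = 0.7500, γ^t·E[r] = 0.750000, running G = 0.750000
t=1: π = [0.1563, 0.2500, 0.2656, 0.3281], E[r] = 0.9844, γ^t·E[r] = 0.787500, running G = 1.537500
t=2: π = [0.1445, 0.2363, 0.2422, 0.3770], E[r] = 0.8828, γ^t·E[r] = 0.565000, running G = 2.102500
t=3: π = [0.1431, 0.2378, 0.2332, 0.3860], E[r] = 0.8333, γ^t·E[r] = 0.426625, running G = 2.529125
t=4: π = [0.1429, 0.2387, 0.2309, 0.3875], E[r] = 0.8199, γ^t·E[r] = 0.335825, running G = 2.864950

G = 2.8650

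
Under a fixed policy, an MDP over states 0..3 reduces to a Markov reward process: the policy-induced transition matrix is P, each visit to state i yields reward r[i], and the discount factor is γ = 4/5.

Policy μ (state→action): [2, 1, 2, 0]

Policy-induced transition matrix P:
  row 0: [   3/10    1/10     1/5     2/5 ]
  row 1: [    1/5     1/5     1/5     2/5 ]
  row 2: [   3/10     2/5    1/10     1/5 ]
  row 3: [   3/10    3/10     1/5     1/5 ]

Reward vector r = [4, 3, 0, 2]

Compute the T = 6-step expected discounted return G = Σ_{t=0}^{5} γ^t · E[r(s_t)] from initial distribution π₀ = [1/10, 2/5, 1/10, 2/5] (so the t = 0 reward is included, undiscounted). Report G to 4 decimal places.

G = 8.8995

t=0: π = [0.1000, 0.4000, 0.1000, 0.4000], E[r] = 2.4000, γ^t·E[r] = 2.400000, running G = 2.400000
t=1: π = [0.2600, 0.2500, 0.1900, 0.3000], E[r] = 2.3900, γ^t·E[r] = 1.912000, running G = 4.312000
t=2: π = [0.2750, 0.2420, 0.1810, 0.3020], E[r] = 2.4300, γ^t·E[r] = 1.555200, running G = 5.867200
t=3: π = [0.2758, 0.2389, 0.1819, 0.3034], E[r] = 2.4267, γ^t·E[r] = 1.242470, running G = 7.109670
t=4: π = [0.2761, 0.2391, 0.1818, 0.3029], E[r] = 2.4277, γ^t·E[r] = 0.994402, running G = 8.104073
t=5: π = [0.2761, 0.2390, 0.1818, 0.3031], E[r] = 2.4276, γ^t·E[r] = 0.795469, running G = 8.899542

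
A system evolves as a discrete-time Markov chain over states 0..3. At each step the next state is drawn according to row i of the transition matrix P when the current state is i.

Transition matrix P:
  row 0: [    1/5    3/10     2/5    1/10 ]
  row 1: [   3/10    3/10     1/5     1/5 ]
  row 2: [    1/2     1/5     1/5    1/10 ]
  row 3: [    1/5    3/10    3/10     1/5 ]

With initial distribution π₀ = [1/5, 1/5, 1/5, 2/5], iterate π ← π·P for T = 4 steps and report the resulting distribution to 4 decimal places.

t=0: π = [0.2000, 0.2000, 0.2000, 0.4000]
t=1: π = [0.2800, 0.2800, 0.2800, 0.1600]
t=2: π = [0.3120, 0.2720, 0.2720, 0.1440]
t=3: π = [0.3088, 0.2728, 0.2768, 0.1416]
t=4: π = [0.3103, 0.2723, 0.2759, 0.1414]

π = [0.3103, 0.2723, 0.2759, 0.1414]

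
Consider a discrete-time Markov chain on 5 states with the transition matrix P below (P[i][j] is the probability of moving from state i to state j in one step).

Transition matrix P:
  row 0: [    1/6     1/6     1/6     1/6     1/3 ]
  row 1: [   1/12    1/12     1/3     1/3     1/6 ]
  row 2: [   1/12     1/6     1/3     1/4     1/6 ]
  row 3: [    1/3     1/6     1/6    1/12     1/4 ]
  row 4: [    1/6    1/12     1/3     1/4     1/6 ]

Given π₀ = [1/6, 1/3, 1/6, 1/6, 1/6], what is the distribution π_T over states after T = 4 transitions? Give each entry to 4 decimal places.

t=0: π = [0.1667, 0.3333, 0.1667, 0.1667, 0.1667]
t=1: π = [0.1528, 0.1250, 0.2778, 0.2361, 0.2083]
t=2: π = [0.1725, 0.1389, 0.2685, 0.2083, 0.2118]
t=3: π = [0.1674, 0.1374, 0.2699, 0.2125, 0.2128]
t=4: π = [0.1681, 0.1375, 0.2700, 0.2121, 0.2123]

π = [0.1681, 0.1375, 0.2700, 0.2121, 0.2123]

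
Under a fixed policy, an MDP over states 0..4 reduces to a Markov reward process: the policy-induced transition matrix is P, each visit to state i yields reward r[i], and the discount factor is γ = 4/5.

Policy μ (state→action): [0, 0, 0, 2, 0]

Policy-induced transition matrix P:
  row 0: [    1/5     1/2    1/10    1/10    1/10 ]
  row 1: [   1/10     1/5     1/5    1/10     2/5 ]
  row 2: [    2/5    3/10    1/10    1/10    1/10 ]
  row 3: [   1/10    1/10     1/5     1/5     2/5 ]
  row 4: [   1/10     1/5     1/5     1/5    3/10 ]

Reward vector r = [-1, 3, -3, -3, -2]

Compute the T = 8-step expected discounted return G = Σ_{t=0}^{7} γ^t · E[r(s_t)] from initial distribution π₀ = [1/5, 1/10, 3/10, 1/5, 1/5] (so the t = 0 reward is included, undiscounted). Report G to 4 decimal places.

G = -4.4187

t=0: π = [0.2000, 0.1000, 0.3000, 0.2000, 0.2000], E[r] = -1.8000, γ^t·E[r] = -1.800000, running G = -1.800000
t=1: π = [0.2100, 0.2700, 0.1500, 0.1400, 0.2300], E[r] = -0.7300, γ^t·E[r] = -0.584000, running G = -2.384000
t=2: π = [0.1660, 0.2640, 0.1640, 0.1370, 0.2690], E[r] = -0.8150, γ^t·E[r] = -0.521600, running G = -2.905600
t=3: π = [0.1658, 0.2525, 0.1670, 0.1406, 0.2741], E[r] = -0.8793, γ^t·E[r] = -0.450202, running G = -3.355802
t=4: π = [0.1667, 0.2524, 0.1667, 0.1415, 0.2728], E[r] = -0.8796, γ^t·E[r] = -0.360288, running G = -3.716090
t=5: π = [0.1667, 0.2525, 0.1667, 0.1414, 0.2727], E[r] = -0.8788, γ^t·E[r] = -0.287950, running G = -4.004040
t=6: π = [0.1667, 0.2525, 0.1667, 0.1414, 0.2727], E[r] = -0.8788, γ^t·E[r] = -0.230363, running G = -4.234403
t=7: π = [0.1667, 0.2525, 0.1667, 0.1414, 0.2727], E[r] = -0.8788, γ^t·E[r] = -0.184295, running G = -4.418698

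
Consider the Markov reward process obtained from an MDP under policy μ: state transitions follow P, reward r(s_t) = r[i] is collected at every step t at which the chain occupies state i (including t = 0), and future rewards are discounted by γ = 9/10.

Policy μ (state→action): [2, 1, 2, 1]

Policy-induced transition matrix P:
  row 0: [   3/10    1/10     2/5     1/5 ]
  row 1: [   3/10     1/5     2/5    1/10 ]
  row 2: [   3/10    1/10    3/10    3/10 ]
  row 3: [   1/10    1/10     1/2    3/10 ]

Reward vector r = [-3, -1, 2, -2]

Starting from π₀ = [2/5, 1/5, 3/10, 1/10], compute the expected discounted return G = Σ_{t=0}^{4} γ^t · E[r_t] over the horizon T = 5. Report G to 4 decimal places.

G = -2.8898

t=0: π = [0.4000, 0.2000, 0.3000, 0.1000], E[r] = -1.0000, γ^t·E[r] = -1.000000, running G = -1.000000
t=1: π = [0.2800, 0.1200, 0.3800, 0.2200], E[r] = -0.6400, γ^t·E[r] = -0.576000, running G = -1.576000
t=2: π = [0.2560, 0.1120, 0.3840, 0.2480], E[r] = -0.6080, γ^t·E[r] = -0.492480, running G = -2.068480
t=3: π = [0.2504, 0.1112, 0.3864, 0.2520], E[r] = -0.5936, γ^t·E[r] = -0.432734, running G = -2.501214
t=4: π = [0.2496, 0.1111, 0.3866, 0.2527], E[r] = -0.5922, γ^t·E[r] = -0.388569, running G = -2.889783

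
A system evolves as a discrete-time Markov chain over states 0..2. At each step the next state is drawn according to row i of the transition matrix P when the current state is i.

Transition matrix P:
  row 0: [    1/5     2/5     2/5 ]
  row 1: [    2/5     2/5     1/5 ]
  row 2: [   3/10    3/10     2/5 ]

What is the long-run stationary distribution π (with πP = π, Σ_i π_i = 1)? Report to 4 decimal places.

π = [0.3061, 0.3673, 0.3265]

Balance equations π_j = Σ_i π_i·P[i][j]:
  π_0 = 1/5·π_0 + 2/5·π_1 + 3/10·π_2
  π_1 = 2/5·π_0 + 2/5·π_1 + 3/10·π_2
  normalize: π_0 + π_1 + π_2 = 1
Solving the linear system gives exactly π = [15/49, 18/49, 16/49].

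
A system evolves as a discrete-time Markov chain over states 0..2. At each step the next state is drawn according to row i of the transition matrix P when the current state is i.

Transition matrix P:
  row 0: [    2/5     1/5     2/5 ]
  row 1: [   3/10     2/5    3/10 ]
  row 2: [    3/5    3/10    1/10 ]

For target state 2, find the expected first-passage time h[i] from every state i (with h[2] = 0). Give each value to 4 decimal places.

h = [2.6667, 3.0000, 0.0000]

First-step conditioning: h[2] = 0; for i ≠ 2, h[i] = 1 + Σ_k P[i][k]·h[k].
  h[0] = 1 + 2/5·h[0] + 1/5·h[1]
  h[1] = 1 + 3/10·h[0] + 2/5·h[1]
Solving the 2×2 linear system over states ≠ 2 gives exactly h = [8/3, 3, 0] (h[2] = 0 is the target).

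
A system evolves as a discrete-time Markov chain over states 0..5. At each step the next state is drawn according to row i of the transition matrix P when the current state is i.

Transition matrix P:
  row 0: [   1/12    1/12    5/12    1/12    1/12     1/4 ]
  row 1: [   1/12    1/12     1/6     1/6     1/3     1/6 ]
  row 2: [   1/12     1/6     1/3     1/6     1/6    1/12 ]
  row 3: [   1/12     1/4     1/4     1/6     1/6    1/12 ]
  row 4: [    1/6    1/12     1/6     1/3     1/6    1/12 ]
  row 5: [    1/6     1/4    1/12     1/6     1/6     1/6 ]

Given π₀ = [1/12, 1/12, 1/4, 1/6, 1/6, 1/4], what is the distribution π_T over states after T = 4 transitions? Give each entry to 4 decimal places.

π = [0.1090, 0.1554, 0.2391, 0.1881, 0.1835, 0.1249]

t=0: π = [0.0833, 0.0833, 0.2500, 0.1667, 0.1667, 0.2500]
t=1: π = [0.1181, 0.1736, 0.2222, 0.1875, 0.1736, 0.1250]
t=2: π = [0.1082, 0.1539, 0.2384, 0.1858, 0.1858, 0.1279]
t=3: π = [0.1095, 0.1555, 0.2383, 0.1886, 0.1833, 0.1249]
t=4: π = [0.1090, 0.1554, 0.2391, 0.1881, 0.1835, 0.1249]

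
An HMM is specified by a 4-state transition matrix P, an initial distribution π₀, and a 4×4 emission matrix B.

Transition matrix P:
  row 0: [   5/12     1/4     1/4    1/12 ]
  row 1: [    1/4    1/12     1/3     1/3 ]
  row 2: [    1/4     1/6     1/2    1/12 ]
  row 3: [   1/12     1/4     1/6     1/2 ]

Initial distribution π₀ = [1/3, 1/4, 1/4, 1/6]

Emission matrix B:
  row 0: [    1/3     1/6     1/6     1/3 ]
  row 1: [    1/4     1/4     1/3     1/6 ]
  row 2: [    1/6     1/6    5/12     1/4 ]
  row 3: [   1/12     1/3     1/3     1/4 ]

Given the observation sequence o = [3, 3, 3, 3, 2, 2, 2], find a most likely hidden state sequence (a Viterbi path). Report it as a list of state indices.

path = [0, 0, 0, 0, 2, 2, 2]

t=0: δ = [1.111e-01, 4.167e-02, 6.250e-02, 4.167e-02]  (obs o_0=3)
t=1: δ = [1.543e-02, 4.630e-03, 7.812e-03, 5.208e-03]  ψ = [0, 0, 2, 3]  (obs o_1=3)
t=2: δ = [2.143e-03, 6.430e-04, 9.766e-04, 6.510e-04]  ψ = [0, 0, 2, 3]  (obs o_2=3)
t=3: δ = [2.977e-04, 8.931e-05, 1.340e-04, 8.138e-05]  ψ = [0, 0, 0, 3]  (obs o_3=3)
t=4: δ = [2.067e-05, 2.481e-05, 3.101e-05, 1.356e-05]  ψ = [0, 0, 0, 3]  (obs o_4=2)
t=5: δ = [1.436e-06, 1.723e-06, 6.460e-06, 2.756e-06]  ψ = [0, 0, 2, 1]  (obs o_5=2)
t=6: δ = [2.692e-07, 3.589e-07, 1.346e-06, 4.594e-07]  ψ = [2, 2, 2, 3]  (obs o_6=2)
backtrack: best end state = 2; path = [0, 0, 0, 0, 2, 2, 2]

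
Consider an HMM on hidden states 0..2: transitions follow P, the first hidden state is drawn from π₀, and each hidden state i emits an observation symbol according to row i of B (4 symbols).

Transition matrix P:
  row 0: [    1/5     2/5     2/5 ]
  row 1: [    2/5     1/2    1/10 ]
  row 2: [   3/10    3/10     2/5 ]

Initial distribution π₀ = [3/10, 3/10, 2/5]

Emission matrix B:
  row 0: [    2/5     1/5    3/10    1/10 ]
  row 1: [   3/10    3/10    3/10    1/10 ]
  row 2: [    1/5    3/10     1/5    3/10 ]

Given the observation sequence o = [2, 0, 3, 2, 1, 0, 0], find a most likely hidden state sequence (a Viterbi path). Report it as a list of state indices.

path = [1, 0, 2, 1, 1, 1, 0]

t=0: δ = [9.000e-02, 9.000e-02, 8.000e-02]  (obs o_0=2)
t=1: δ = [1.440e-02, 1.350e-02, 7.200e-03]  ψ = [1, 1, 0]  (obs o_1=0)
t=2: δ = [5.400e-04, 6.750e-04, 1.728e-03]  ψ = [1, 1, 0]  (obs o_2=3)
t=3: δ = [1.555e-04, 1.555e-04, 1.382e-04]  ψ = [2, 2, 2]  (obs o_3=2)
t=4: δ = [1.244e-05, 2.333e-05, 1.866e-05]  ψ = [1, 1, 0]  (obs o_4=1)
t=5: δ = [3.732e-06, 3.499e-06, 1.493e-06]  ψ = [1, 1, 2]  (obs o_5=0)
t=6: δ = [5.599e-07, 5.249e-07, 2.986e-07]  ψ = [1, 1, 0]  (obs o_6=0)
backtrack: best end state = 0; path = [1, 0, 2, 1, 1, 1, 0]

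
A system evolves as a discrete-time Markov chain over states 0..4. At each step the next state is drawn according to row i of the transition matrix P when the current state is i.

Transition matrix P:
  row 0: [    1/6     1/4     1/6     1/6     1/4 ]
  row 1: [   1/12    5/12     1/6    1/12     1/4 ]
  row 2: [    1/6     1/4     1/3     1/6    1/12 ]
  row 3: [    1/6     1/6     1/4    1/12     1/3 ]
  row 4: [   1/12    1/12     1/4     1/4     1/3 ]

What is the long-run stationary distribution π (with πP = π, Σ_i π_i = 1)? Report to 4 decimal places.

Balance equations π_j = Σ_i π_i·P[i][j]:
  π_0 = 1/6·π_0 + 1/12·π_1 + 1/6·π_2 + 1/6·π_3 + 1/12·π_4
  π_1 = 1/4·π_0 + 5/12·π_1 + 1/4·π_2 + 1/6·π_3 + 1/12·π_4
  π_2 = 1/6·π_0 + 1/6·π_1 + 1/3·π_2 + 1/4·π_3 + 1/4·π_4
  π_3 = 1/6·π_0 + 1/12·π_1 + 1/6·π_2 + 1/12·π_3 + 1/4·π_4
  normalize: π_0 + π_1 + π_2 + π_3 + π_4 = 1
Solving the linear system gives exactly π = [1819/14352, 1693/7176, 1147/4784, 277/1794, 1745/7176].

π = [0.1267, 0.2359, 0.2398, 0.1544, 0.2432]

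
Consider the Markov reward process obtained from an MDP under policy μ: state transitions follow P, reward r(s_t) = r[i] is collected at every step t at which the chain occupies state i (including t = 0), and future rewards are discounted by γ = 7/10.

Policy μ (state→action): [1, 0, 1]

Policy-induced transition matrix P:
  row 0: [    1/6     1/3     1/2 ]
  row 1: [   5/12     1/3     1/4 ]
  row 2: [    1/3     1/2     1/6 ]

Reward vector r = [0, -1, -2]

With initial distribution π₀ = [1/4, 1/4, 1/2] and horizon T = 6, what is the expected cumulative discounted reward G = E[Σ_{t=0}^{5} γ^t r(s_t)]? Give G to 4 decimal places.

G = -3.1497

t=0: π = [0.2500, 0.2500, 0.5000], E[r] = -1.2500, γ^t·E[r] = -1.250000, running G = -1.250000
t=1: π = [0.3125, 0.4167, 0.2708], E[r] = -0.9583, γ^t·E[r] = -0.670833, running G = -1.920833
t=2: π = [0.3160, 0.3785, 0.3056], E[r] = -0.9896, γ^t·E[r] = -0.484896, running G = -2.405729
t=3: π = [0.3122, 0.3843, 0.3035], E[r] = -0.9913, γ^t·E[r] = -0.340023, running G = -2.745752
t=4: π = [0.3133, 0.3839, 0.3028], E[r] = -0.9894, γ^t·E[r] = -0.237564, running G = -2.983316
t=5: π = [0.3131, 0.3838, 0.3031], E[r] = -0.9900, γ^t·E[r] = -0.166388, running G = -3.149704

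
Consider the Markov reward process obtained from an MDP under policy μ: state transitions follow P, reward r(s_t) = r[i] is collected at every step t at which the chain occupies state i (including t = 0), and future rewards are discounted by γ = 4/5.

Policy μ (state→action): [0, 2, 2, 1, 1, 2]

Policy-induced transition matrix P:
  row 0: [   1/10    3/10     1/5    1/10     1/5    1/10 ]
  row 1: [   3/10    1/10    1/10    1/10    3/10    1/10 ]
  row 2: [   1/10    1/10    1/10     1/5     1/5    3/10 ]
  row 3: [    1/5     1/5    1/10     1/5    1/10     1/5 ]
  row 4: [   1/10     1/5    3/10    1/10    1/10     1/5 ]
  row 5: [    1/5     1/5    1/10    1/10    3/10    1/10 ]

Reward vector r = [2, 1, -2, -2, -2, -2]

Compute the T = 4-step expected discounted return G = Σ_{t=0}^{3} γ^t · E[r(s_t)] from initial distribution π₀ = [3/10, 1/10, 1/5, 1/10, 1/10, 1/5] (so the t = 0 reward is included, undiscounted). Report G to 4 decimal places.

t=0: π = [0.3000, 0.1000, 0.2000, 0.1000, 0.1000, 0.2000], E[r] = -0.5000, γ^t·E[r] = -0.500000, running G = -0.500000
t=1: π = [0.1500, 0.2000, 0.1500, 0.1300, 0.2100, 0.1600], E[r] = -0.8000, γ^t·E[r] = -0.640000, running G = -1.140000
t=2: π = [0.1690, 0.1800, 0.1570, 0.1280, 0.2020, 0.1640], E[r] = -0.7840, γ^t·E[r] = -0.501760, running G = -1.641760
t=3: π = [0.1652, 0.1832, 0.1573, 0.1285, 0.2014, 0.1644], E[r] = -0.7896, γ^t·E[r] = -0.404275, running G = -2.046035

G = -2.0460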